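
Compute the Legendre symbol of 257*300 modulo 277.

-1

By multiplicativity, (257·300/277) = (257/277)·(300/277).
First factor (257/277):
(257/277)
  = (277/257)    [QR: 257 ≡ 1 mod 4, sign kept]
  = (20/257)    [277 ≡ 20 mod 257]
  = (5/257)    [257 ≡ 1 mod 8 ⇒ (2/257)^2 = +1]
  = (257/5)    [QR: 5 ≡ 1 mod 4, sign kept]
  = (2/5)    [257 ≡ 2 mod 5]
  = -(1/5)    [5 ≡ 5 mod 8 ⇒ (2/5) = -1]
  = -1    [(1/5) = 1]
Second factor (300/277):
(300/277)
  = (23/277)    [300 ≡ 23 mod 277]
  = (277/23)    [QR: 277 ≡ 1 mod 4, sign kept]
  = (1/23)    [277 ≡ 1 mod 23]
  = 1    [(1/23) = 1]
Product: (-1)·(1) = -1.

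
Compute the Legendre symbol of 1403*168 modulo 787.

By multiplicativity, (1403·168 / 787) = (1403 / 787)·(168 / 787).
First factor (1403 / 787):
Reduce the numerator: 1403 ≡ 616 (mod 787), so (1403 / 787) = (616 / 787).
Factor out 2: 616 = 2^3·77. Since 787 ≡ 3 (mod 8), (2 / 787) = -1, and (2 / 787)^3 = -1. Now have -(77 / 787).
77 ≡ 1 (mod 4), so quadratic reciprocity gives (77 / 787) = (787 / 77). Reduce: 787 ≡ 17 (mod 77). Now have -(17 / 77).
17 ≡ 1 (mod 4), so quadratic reciprocity gives (17 / 77) = (77 / 17). Reduce: 77 ≡ 9 (mod 17). Now have -(9 / 17).
9 ≡ 1 (mod 4), so quadratic reciprocity gives (9 / 17) = (17 / 9). Reduce: 17 ≡ 8 (mod 9). Now have -(8 / 9).
Factor out 2: 8 = 2^3. Since 9 ≡ 1 (mod 8), (2 / 9) = +1, and (2 / 9)^3 = +1. Now have -(1 / 9).
(1 / 9) = 1. Collecting the sign factors: -1.
Second factor (168 / 787):
Factor out 2: 168 = 2^3·21. Since 787 ≡ 3 (mod 8), (2 / 787) = -1, and (2 / 787)^3 = -1. Now have -(21 / 787).
21 ≡ 1 (mod 4), so quadratic reciprocity gives (21 / 787) = (787 / 21). Reduce: 787 ≡ 10 (mod 21). Now have -(10 / 21).
Factor out 2: 10 = 2·5. Since 21 ≡ 5 (mod 8), (2 / 21) = -1. Now have (5 / 21).
5 ≡ 1 (mod 4), so quadratic reciprocity gives (5 / 21) = (21 / 5). Reduce: 21 ≡ 1 (mod 5). Now have (1 / 5).
(1 / 5) = 1. Collecting the sign factors: 1.
Product: (-1)·(1) = -1.

-1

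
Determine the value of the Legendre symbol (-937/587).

1

Pull out -1: (-937/587) = (-1/587)·(937/587). Since 587 ≡ 3 (mod 4), (-1/587) = -1. Now have -(937/587).
Reduce the numerator: 937 ≡ 350 (mod 587), so (937/587) = (350/587).
Factor out 2: 350 = 2·175. Since 587 ≡ 3 (mod 8), (2/587) = -1. Now have (175/587).
Both 175 ≡ 3 and 587 ≡ 3 (mod 4), so reciprocity gives (175/587) = -(587/175). Reduce: 587 ≡ 62 (mod 175). Now have -(62/175).
Factor out 2: 62 = 2·31. Since 175 ≡ 7 (mod 8), (2/175) = +1. Now have -(31/175).
Both 31 ≡ 3 and 175 ≡ 3 (mod 4), so reciprocity gives (31/175) = -(175/31). Reduce: 175 ≡ 20 (mod 31). Now have (20/31).
Factor out 2: 20 = 2^2·5. Since 31 ≡ 7 (mod 8), (2/31) = +1, and (2/31)^2 = +1. Now have (5/31).
5 ≡ 1 (mod 4), so quadratic reciprocity gives (5/31) = (31/5). Reduce: 31 ≡ 1 (mod 5). Now have (1/5).
(1/5) = 1. Collecting the sign factors: 1.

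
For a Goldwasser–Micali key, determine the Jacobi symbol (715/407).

0

Reduce the numerator: 715 ≡ 308 (mod 407), so (715/407) = (308/407).
Factor out 2: 308 = 2^2·77. Since 407 ≡ 7 (mod 8), (2/407) = +1, and (2/407)^2 = +1. Now have (77/407).
77 ≡ 1 (mod 4), so quadratic reciprocity gives (77/407) = (407/77). Reduce: 407 ≡ 22 (mod 77). Now have (22/77).
Factor out 2: 22 = 2·11. Since 77 ≡ 5 (mod 8), (2/77) = -1. Now have -(11/77).
77 ≡ 1 (mod 4), so quadratic reciprocity gives (11/77) = (77/11). Reduce: 77 ≡ 0 (mod 11). Now have -(0/11).
The numerator is now 0 with denominator 11 > 1: the symbol is 0.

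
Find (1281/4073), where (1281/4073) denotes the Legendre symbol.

1281 ≡ 1 (mod 4), so quadratic reciprocity gives (1281/4073) = (4073/1281). Reduce: 4073 ≡ 230 (mod 1281). Now have (230/1281).
Factor out 2: 230 = 2·115. Since 1281 ≡ 1 (mod 8), (2/1281) = +1. Now have (115/1281).
1281 ≡ 1 (mod 4), so quadratic reciprocity gives (115/1281) = (1281/115). Reduce: 1281 ≡ 16 (mod 115). Now have (16/115).
Factor out 2: 16 = 2^4. Since 115 ≡ 3 (mod 8), (2/115) = -1, and (2/115)^4 = +1. Now have (1/115).
(1/115) = 1. Collecting the sign factors: 1.

1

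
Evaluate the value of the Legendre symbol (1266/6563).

(1266/6563)
  = -(633/6563)    [6563 ≡ 3 mod 8 ⇒ (2/6563) = -1]
  = -(6563/633)    [QR: 633 ≡ 1 mod 4, sign kept]
  = -(233/633)    [6563 ≡ 233 mod 633]
  = -(633/233)    [QR: 233 ≡ 1 mod 4, sign kept]
  = -(167/233)    [633 ≡ 167 mod 233]
  = -(233/167)    [QR: 233 ≡ 1 mod 4, sign kept]
  = -(66/167)    [233 ≡ 66 mod 167]
  = -(33/167)    [167 ≡ 7 mod 8 ⇒ (2/167) = +1]
  = -(167/33)    [QR: 33 ≡ 1 mod 4, sign kept]
  = -(2/33)    [167 ≡ 2 mod 33]
  = -(1/33)    [33 ≡ 1 mod 8 ⇒ (2/33) = +1]
  = -1    [(1/33) = 1]

-1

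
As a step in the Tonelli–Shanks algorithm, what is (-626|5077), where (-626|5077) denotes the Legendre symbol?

1

(-626|5077)
  = (626|5077)    [5077 ≡ 1 mod 4 ⇒ (-1|5077) = +1]
  = -(313|5077)    [5077 ≡ 5 mod 8 ⇒ (2|5077) = -1]
  = -(5077|313)    [QR: 313 ≡ 1 mod 4, sign kept]
  = -(69|313)    [5077 ≡ 69 mod 313]
  = -(313|69)    [QR: 69 ≡ 1 mod 4, sign kept]
  = -(37|69)    [313 ≡ 37 mod 69]
  = -(69|37)    [QR: 37 ≡ 1 mod 4, sign kept]
  = -(32|37)    [69 ≡ 32 mod 37]
  = (1|37)    [37 ≡ 5 mod 8 ⇒ (2|37)^5 = -1]
  = 1    [(1|37) = 1]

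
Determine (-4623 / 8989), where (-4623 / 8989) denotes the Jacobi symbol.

1

(-4623 / 8989)
  = (4623 / 8989)    [8989 ≡ 1 mod 4 ⇒ (-1 / 8989) = +1]
  = (8989 / 4623)    [QR: 8989 ≡ 1 mod 4, sign kept]
  = (4366 / 4623)    [8989 ≡ 4366 mod 4623]
  = (2183 / 4623)    [4623 ≡ 7 mod 8 ⇒ (2 / 4623) = +1]
  = -(4623 / 2183)    [QR: both ≡ 3 mod 4, sign flips]
  = -(257 / 2183)    [4623 ≡ 257 mod 2183]
  = -(2183 / 257)    [QR: 257 ≡ 1 mod 4, sign kept]
  = -(127 / 257)    [2183 ≡ 127 mod 257]
  = -(257 / 127)    [QR: 257 ≡ 1 mod 4, sign kept]
  = -(3 / 127)    [257 ≡ 3 mod 127]
  = (127 / 3)    [QR: both ≡ 3 mod 4, sign flips]
  = (1 / 3)    [127 ≡ 1 mod 3]
  = 1    [(1 / 3) = 1]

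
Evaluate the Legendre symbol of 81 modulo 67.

1

(81/67)
  = (14/67)    [81 ≡ 14 mod 67]
  = -(7/67)    [67 ≡ 3 mod 8 ⇒ (2/67) = -1]
  = (67/7)    [QR: both ≡ 3 mod 4, sign flips]
  = (4/7)    [67 ≡ 4 mod 7]
  = (1/7)    [7 ≡ 7 mod 8 ⇒ (2/7)^2 = +1]
  = 1    [(1/7) = 1]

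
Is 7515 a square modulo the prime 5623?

yes

(7515/5623)
  = (1892/5623)    [7515 ≡ 1892 mod 5623]
  = (473/5623)    [5623 ≡ 7 mod 8 ⇒ (2/5623)^2 = +1]
  = (5623/473)    [QR: 473 ≡ 1 mod 4, sign kept]
  = (420/473)    [5623 ≡ 420 mod 473]
  = (105/473)    [473 ≡ 1 mod 8 ⇒ (2/473)^2 = +1]
  = (473/105)    [QR: 105 ≡ 1 mod 4, sign kept]
  = (53/105)    [473 ≡ 53 mod 105]
  = (105/53)    [QR: 53 ≡ 1 mod 4, sign kept]
  = (52/53)    [105 ≡ 52 mod 53]
  = (13/53)    [53 ≡ 5 mod 8 ⇒ (2/53)^2 = +1]
  = (53/13)    [QR: 13 ≡ 1 mod 4, sign kept]
  = (1/13)    [53 ≡ 1 mod 13]
  = 1    [(1/13) = 1]
The Legendre symbol is 1, so x^2 ≡ 7515 (mod 5623) has solution.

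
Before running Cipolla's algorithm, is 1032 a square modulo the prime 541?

(1032|541)
  = (491|541)    [1032 ≡ 491 mod 541]
  = (541|491)    [QR: 541 ≡ 1 mod 4, sign kept]
  = (50|491)    [541 ≡ 50 mod 491]
  = -(25|491)    [491 ≡ 3 mod 8 ⇒ (2|491) = -1]
  = -(491|25)    [QR: 25 ≡ 1 mod 4, sign kept]
  = -(16|25)    [491 ≡ 16 mod 25]
  = -(1|25)    [25 ≡ 1 mod 8 ⇒ (2|25)^4 = +1]
  = -1    [(1|25) = 1]
The Legendre symbol is -1, so x^2 ≡ 1032 (mod 541) has no solution.

no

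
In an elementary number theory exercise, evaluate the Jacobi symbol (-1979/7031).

(-1979/7031)
  = (5052/7031)    [-1979 ≡ 5052 mod 7031]
  = (1263/7031)    [7031 ≡ 7 mod 8 ⇒ (2/7031)^2 = +1]
  = -(7031/1263)    [QR: both ≡ 3 mod 4, sign flips]
  = -(716/1263)    [7031 ≡ 716 mod 1263]
  = -(179/1263)    [1263 ≡ 7 mod 8 ⇒ (2/1263)^2 = +1]
  = (1263/179)    [QR: both ≡ 3 mod 4, sign flips]
  = (10/179)    [1263 ≡ 10 mod 179]
  = -(5/179)    [179 ≡ 3 mod 8 ⇒ (2/179) = -1]
  = -(179/5)    [QR: 5 ≡ 1 mod 4, sign kept]
  = -(4/5)    [179 ≡ 4 mod 5]
  = -(1/5)    [5 ≡ 5 mod 8 ⇒ (2/5)^2 = +1]
  = -1    [(1/5) = 1]

-1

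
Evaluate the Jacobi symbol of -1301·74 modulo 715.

By multiplicativity, (-1301·74/715) = (-1301/715)·(74/715).
First factor (-1301/715):
Pull out -1: (-1301/715) = (-1/715)·(1301/715). Since 715 ≡ 3 (mod 4), (-1/715) = -1. Now have -(1301/715).
Reduce the numerator: 1301 ≡ 586 (mod 715), so (1301/715) = (586/715).
Factor out 2: 586 = 2·293. Since 715 ≡ 3 (mod 8), (2/715) = -1. Now have (293/715).
293 ≡ 1 (mod 4), so quadratic reciprocity gives (293/715) = (715/293). Reduce: 715 ≡ 129 (mod 293). Now have (129/293).
129 ≡ 1 (mod 4), so quadratic reciprocity gives (129/293) = (293/129). Reduce: 293 ≡ 35 (mod 129). Now have (35/129).
129 ≡ 1 (mod 4), so quadratic reciprocity gives (35/129) = (129/35). Reduce: 129 ≡ 24 (mod 35). Now have (24/35).
Factor out 2: 24 = 2^3·3. Since 35 ≡ 3 (mod 8), (2/35) = -1, and (2/35)^3 = -1. Now have -(3/35).
Both 3 ≡ 3 and 35 ≡ 3 (mod 4), so reciprocity gives (3/35) = -(35/3). Reduce: 35 ≡ 2 (mod 3). Now have (2/3).
Factor out 2: 2 = 2. Since 3 ≡ 3 (mod 8), (2/3) = -1. Now have -(1/3).
(1/3) = 1. Collecting the sign factors: -1.
Second factor (74/715):
Factor out 2: 74 = 2·37. Since 715 ≡ 3 (mod 8), (2/715) = -1. Now have -(37/715).
37 ≡ 1 (mod 4), so quadratic reciprocity gives (37/715) = (715/37). Reduce: 715 ≡ 12 (mod 37). Now have -(12/37).
Factor out 2: 12 = 2^2·3. Since 37 ≡ 5 (mod 8), (2/37) = -1, and (2/37)^2 = +1. Now have -(3/37).
37 ≡ 1 (mod 4), so quadratic reciprocity gives (3/37) = (37/3). Reduce: 37 ≡ 1 (mod 3). Now have -(1/3).
(1/3) = 1. Collecting the sign factors: -1.
Product: (-1)·(-1) = 1.

1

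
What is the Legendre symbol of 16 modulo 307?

1

(16 / 307)
  = (1 / 307)    [307 ≡ 3 mod 8 ⇒ (2 / 307)^4 = +1]
  = 1    [(1 / 307) = 1]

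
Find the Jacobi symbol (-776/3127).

1

(-776/3127)
  = (2351/3127)    [-776 ≡ 2351 mod 3127]
  = -(3127/2351)    [QR: both ≡ 3 mod 4, sign flips]
  = -(776/2351)    [3127 ≡ 776 mod 2351]
  = -(97/2351)    [2351 ≡ 7 mod 8 ⇒ (2/2351)^3 = +1]
  = -(2351/97)    [QR: 97 ≡ 1 mod 4, sign kept]
  = -(23/97)    [2351 ≡ 23 mod 97]
  = -(97/23)    [QR: 97 ≡ 1 mod 4, sign kept]
  = -(5/23)    [97 ≡ 5 mod 23]
  = -(23/5)    [QR: 5 ≡ 1 mod 4, sign kept]
  = -(3/5)    [23 ≡ 3 mod 5]
  = -(5/3)    [QR: 5 ≡ 1 mod 4, sign kept]
  = -(2/3)    [5 ≡ 2 mod 3]
  = (1/3)    [3 ≡ 3 mod 8 ⇒ (2/3) = -1]
  = 1    [(1/3) = 1]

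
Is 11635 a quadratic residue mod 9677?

Reduce the numerator: 11635 ≡ 1958 (mod 9677), so (11635/9677) = (1958/9677).
Factor out 2: 1958 = 2·979. Since 9677 ≡ 5 (mod 8), (2/9677) = -1. Now have -(979/9677).
9677 ≡ 1 (mod 4), so quadratic reciprocity gives (979/9677) = (9677/979). Reduce: 9677 ≡ 866 (mod 979). Now have -(866/979).
Factor out 2: 866 = 2·433. Since 979 ≡ 3 (mod 8), (2/979) = -1. Now have (433/979).
433 ≡ 1 (mod 4), so quadratic reciprocity gives (433/979) = (979/433). Reduce: 979 ≡ 113 (mod 433). Now have (113/433).
113 ≡ 1 (mod 4), so quadratic reciprocity gives (113/433) = (433/113). Reduce: 433 ≡ 94 (mod 113). Now have (94/113).
Factor out 2: 94 = 2·47. Since 113 ≡ 1 (mod 8), (2/113) = +1. Now have (47/113).
113 ≡ 1 (mod 4), so quadratic reciprocity gives (47/113) = (113/47). Reduce: 113 ≡ 19 (mod 47). Now have (19/47).
Both 19 ≡ 3 and 47 ≡ 3 (mod 4), so reciprocity gives (19/47) = -(47/19). Reduce: 47 ≡ 9 (mod 19). Now have -(9/19).
9 ≡ 1 (mod 4), so quadratic reciprocity gives (9/19) = (19/9). Reduce: 19 ≡ 1 (mod 9). Now have -(1/9).
(1/9) = 1. Collecting the sign factors: -1.
The Legendre symbol is -1, so x^2 ≡ 11635 (mod 9677) has no solution.

no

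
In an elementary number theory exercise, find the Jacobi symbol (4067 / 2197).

(4067 / 2197)
  = (1870 / 2197)    [4067 ≡ 1870 mod 2197]
  = -(935 / 2197)    [2197 ≡ 5 mod 8 ⇒ (2 / 2197) = -1]
  = -(2197 / 935)    [QR: 2197 ≡ 1 mod 4, sign kept]
  = -(327 / 935)    [2197 ≡ 327 mod 935]
  = (935 / 327)    [QR: both ≡ 3 mod 4, sign flips]
  = (281 / 327)    [935 ≡ 281 mod 327]
  = (327 / 281)    [QR: 281 ≡ 1 mod 4, sign kept]
  = (46 / 281)    [327 ≡ 46 mod 281]
  = (23 / 281)    [281 ≡ 1 mod 8 ⇒ (2 / 281) = +1]
  = (281 / 23)    [QR: 281 ≡ 1 mod 4, sign kept]
  = (5 / 23)    [281 ≡ 5 mod 23]
  = (23 / 5)    [QR: 5 ≡ 1 mod 4, sign kept]
  = (3 / 5)    [23 ≡ 3 mod 5]
  = (5 / 3)    [QR: 5 ≡ 1 mod 4, sign kept]
  = (2 / 3)    [5 ≡ 2 mod 3]
  = -(1 / 3)    [3 ≡ 3 mod 8 ⇒ (2 / 3) = -1]
  = -1    [(1 / 3) = 1]

-1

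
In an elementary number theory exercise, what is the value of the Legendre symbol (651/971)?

Both 651 ≡ 3 and 971 ≡ 3 (mod 4), so reciprocity gives (651/971) = -(971/651). Reduce: 971 ≡ 320 (mod 651). Now have -(320/651).
Factor out 2: 320 = 2^6·5. Since 651 ≡ 3 (mod 8), (2/651) = -1, and (2/651)^6 = +1. Now have -(5/651).
5 ≡ 1 (mod 4), so quadratic reciprocity gives (5/651) = (651/5). Reduce: 651 ≡ 1 (mod 5). Now have -(1/5).
(1/5) = 1. Collecting the sign factors: -1.

-1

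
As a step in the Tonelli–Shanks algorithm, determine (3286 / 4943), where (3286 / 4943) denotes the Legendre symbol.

Factor out 2: 3286 = 2·1643. Since 4943 ≡ 7 (mod 8), (2 / 4943) = +1. Now have (1643 / 4943).
Both 1643 ≡ 3 and 4943 ≡ 3 (mod 4), so reciprocity gives (1643 / 4943) = -(4943 / 1643). Reduce: 4943 ≡ 14 (mod 1643). Now have -(14 / 1643).
Factor out 2: 14 = 2·7. Since 1643 ≡ 3 (mod 8), (2 / 1643) = -1. Now have (7 / 1643).
Both 7 ≡ 3 and 1643 ≡ 3 (mod 4), so reciprocity gives (7 / 1643) = -(1643 / 7). Reduce: 1643 ≡ 5 (mod 7). Now have -(5 / 7).
5 ≡ 1 (mod 4), so quadratic reciprocity gives (5 / 7) = (7 / 5). Reduce: 7 ≡ 2 (mod 5). Now have -(2 / 5).
Factor out 2: 2 = 2. Since 5 ≡ 5 (mod 8), (2 / 5) = -1. Now have (1 / 5).
(1 / 5) = 1. Collecting the sign factors: 1.

1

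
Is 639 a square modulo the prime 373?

yes

(639|373)
  = (266|373)    [639 ≡ 266 mod 373]
  = -(133|373)    [373 ≡ 5 mod 8 ⇒ (2|373) = -1]
  = -(373|133)    [QR: 133 ≡ 1 mod 4, sign kept]
  = -(107|133)    [373 ≡ 107 mod 133]
  = -(133|107)    [QR: 133 ≡ 1 mod 4, sign kept]
  = -(26|107)    [133 ≡ 26 mod 107]
  = (13|107)    [107 ≡ 3 mod 8 ⇒ (2|107) = -1]
  = (107|13)    [QR: 13 ≡ 1 mod 4, sign kept]
  = (3|13)    [107 ≡ 3 mod 13]
  = (13|3)    [QR: 13 ≡ 1 mod 4, sign kept]
  = (1|3)    [13 ≡ 1 mod 3]
  = 1    [(1|3) = 1]
(639|373) = 1, and 373 is prime, so 639 is a quadratic residue mod 373.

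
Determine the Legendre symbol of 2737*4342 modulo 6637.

-1

By multiplicativity, (2737·4342/6637) = (2737/6637)·(4342/6637).
First factor (2737/6637):
2737 ≡ 1 (mod 4), so quadratic reciprocity gives (2737/6637) = (6637/2737). Reduce: 6637 ≡ 1163 (mod 2737). Now have (1163/2737).
2737 ≡ 1 (mod 4), so quadratic reciprocity gives (1163/2737) = (2737/1163). Reduce: 2737 ≡ 411 (mod 1163). Now have (411/1163).
Both 411 ≡ 3 and 1163 ≡ 3 (mod 4), so reciprocity gives (411/1163) = -(1163/411). Reduce: 1163 ≡ 341 (mod 411). Now have -(341/411).
341 ≡ 1 (mod 4), so quadratic reciprocity gives (341/411) = (411/341). Reduce: 411 ≡ 70 (mod 341). Now have -(70/341).
Factor out 2: 70 = 2·35. Since 341 ≡ 5 (mod 8), (2/341) = -1. Now have (35/341).
341 ≡ 1 (mod 4), so quadratic reciprocity gives (35/341) = (341/35). Reduce: 341 ≡ 26 (mod 35). Now have (26/35).
Factor out 2: 26 = 2·13. Since 35 ≡ 3 (mod 8), (2/35) = -1. Now have -(13/35).
13 ≡ 1 (mod 4), so quadratic reciprocity gives (13/35) = (35/13). Reduce: 35 ≡ 9 (mod 13). Now have -(9/13).
9 ≡ 1 (mod 4), so quadratic reciprocity gives (9/13) = (13/9). Reduce: 13 ≡ 4 (mod 9). Now have -(4/9).
Factor out 2: 4 = 2^2. Since 9 ≡ 1 (mod 8), (2/9) = +1, and (2/9)^2 = +1. Now have -(1/9).
(1/9) = 1. Collecting the sign factors: -1.
Second factor (4342/6637):
Factor out 2: 4342 = 2·2171. Since 6637 ≡ 5 (mod 8), (2/6637) = -1. Now have -(2171/6637).
6637 ≡ 1 (mod 4), so quadratic reciprocity gives (2171/6637) = (6637/2171). Reduce: 6637 ≡ 124 (mod 2171). Now have -(124/2171).
Factor out 2: 124 = 2^2·31. Since 2171 ≡ 3 (mod 8), (2/2171) = -1, and (2/2171)^2 = +1. Now have -(31/2171).
Both 31 ≡ 3 and 2171 ≡ 3 (mod 4), so reciprocity gives (31/2171) = -(2171/31). Reduce: 2171 ≡ 1 (mod 31). Now have (1/31).
(1/31) = 1. Collecting the sign factors: 1.
Product: (-1)·(1) = -1.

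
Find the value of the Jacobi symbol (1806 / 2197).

1

Factor out 2: 1806 = 2·903. Since 2197 ≡ 5 (mod 8), (2 / 2197) = -1. Now have -(903 / 2197).
2197 ≡ 1 (mod 4), so quadratic reciprocity gives (903 / 2197) = (2197 / 903). Reduce: 2197 ≡ 391 (mod 903). Now have -(391 / 903).
Both 391 ≡ 3 and 903 ≡ 3 (mod 4), so reciprocity gives (391 / 903) = -(903 / 391). Reduce: 903 ≡ 121 (mod 391). Now have (121 / 391).
121 ≡ 1 (mod 4), so quadratic reciprocity gives (121 / 391) = (391 / 121). Reduce: 391 ≡ 28 (mod 121). Now have (28 / 121).
Factor out 2: 28 = 2^2·7. Since 121 ≡ 1 (mod 8), (2 / 121) = +1, and (2 / 121)^2 = +1. Now have (7 / 121).
121 ≡ 1 (mod 4), so quadratic reciprocity gives (7 / 121) = (121 / 7). Reduce: 121 ≡ 2 (mod 7). Now have (2 / 7).
Factor out 2: 2 = 2. Since 7 ≡ 7 (mod 8), (2 / 7) = +1. Now have (1 / 7).
(1 / 7) = 1. Collecting the sign factors: 1.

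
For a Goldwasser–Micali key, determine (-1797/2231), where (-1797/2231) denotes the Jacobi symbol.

1

(-1797/2231)
  = -(1797/2231)    [2231 ≡ 3 mod 4 ⇒ (-1/2231) = -1]
  = -(2231/1797)    [QR: 1797 ≡ 1 mod 4, sign kept]
  = -(434/1797)    [2231 ≡ 434 mod 1797]
  = (217/1797)    [1797 ≡ 5 mod 8 ⇒ (2/1797) = -1]
  = (1797/217)    [QR: 217 ≡ 1 mod 4, sign kept]
  = (61/217)    [1797 ≡ 61 mod 217]
  = (217/61)    [QR: 61 ≡ 1 mod 4, sign kept]
  = (34/61)    [217 ≡ 34 mod 61]
  = -(17/61)    [61 ≡ 5 mod 8 ⇒ (2/61) = -1]
  = -(61/17)    [QR: 17 ≡ 1 mod 4, sign kept]
  = -(10/17)    [61 ≡ 10 mod 17]
  = -(5/17)    [17 ≡ 1 mod 8 ⇒ (2/17) = +1]
  = -(17/5)    [QR: 5 ≡ 1 mod 4, sign kept]
  = -(2/5)    [17 ≡ 2 mod 5]
  = (1/5)    [5 ≡ 5 mod 8 ⇒ (2/5) = -1]
  = 1    [(1/5) = 1]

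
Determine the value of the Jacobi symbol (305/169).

(305/169)
  = (136/169)    [305 ≡ 136 mod 169]
  = (17/169)    [169 ≡ 1 mod 8 ⇒ (2/169)^3 = +1]
  = (169/17)    [QR: 17 ≡ 1 mod 4, sign kept]
  = (16/17)    [169 ≡ 16 mod 17]
  = (1/17)    [17 ≡ 1 mod 8 ⇒ (2/17)^4 = +1]
  = 1    [(1/17) = 1]

1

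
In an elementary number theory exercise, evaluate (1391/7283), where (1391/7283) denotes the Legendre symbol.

(1391/7283)
  = -(7283/1391)    [QR: both ≡ 3 mod 4, sign flips]
  = -(328/1391)    [7283 ≡ 328 mod 1391]
  = -(41/1391)    [1391 ≡ 7 mod 8 ⇒ (2/1391)^3 = +1]
  = -(1391/41)    [QR: 41 ≡ 1 mod 4, sign kept]
  = -(38/41)    [1391 ≡ 38 mod 41]
  = -(19/41)    [41 ≡ 1 mod 8 ⇒ (2/41) = +1]
  = -(41/19)    [QR: 41 ≡ 1 mod 4, sign kept]
  = -(3/19)    [41 ≡ 3 mod 19]
  = (19/3)    [QR: both ≡ 3 mod 4, sign flips]
  = (1/3)    [19 ≡ 1 mod 3]
  = 1    [(1/3) = 1]

1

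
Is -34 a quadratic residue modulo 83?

Pull out -1: (-34|83) = (-1|83)·(34|83). Since 83 ≡ 3 (mod 4), (-1|83) = -1. Now have -(34|83).
Factor out 2: 34 = 2·17. Since 83 ≡ 3 (mod 8), (2|83) = -1. Now have (17|83).
17 ≡ 1 (mod 4), so quadratic reciprocity gives (17|83) = (83|17). Reduce: 83 ≡ 15 (mod 17). Now have (15|17).
17 ≡ 1 (mod 4), so quadratic reciprocity gives (15|17) = (17|15). Reduce: 17 ≡ 2 (mod 15). Now have (2|15).
Factor out 2: 2 = 2. Since 15 ≡ 7 (mod 8), (2|15) = +1. Now have (1|15).
(1|15) = 1. Collecting the sign factors: 1.
The Legendre symbol is 1, so x^2 ≡ -34 (mod 83) has solution.

yes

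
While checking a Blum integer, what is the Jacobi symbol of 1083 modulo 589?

(1083/589)
  = (494/589)    [1083 ≡ 494 mod 589]
  = -(247/589)    [589 ≡ 5 mod 8 ⇒ (2/589) = -1]
  = -(589/247)    [QR: 589 ≡ 1 mod 4, sign kept]
  = -(95/247)    [589 ≡ 95 mod 247]
  = (247/95)    [QR: both ≡ 3 mod 4, sign flips]
  = (57/95)    [247 ≡ 57 mod 95]
  = (95/57)    [QR: 57 ≡ 1 mod 4, sign kept]
  = (38/57)    [95 ≡ 38 mod 57]
  = (19/57)    [57 ≡ 1 mod 8 ⇒ (2/57) = +1]
  = (57/19)    [QR: 57 ≡ 1 mod 4, sign kept]
  = (0/19)    [57 ≡ 0 mod 19]
  = 0    [numerator 0, gcd > 1]

0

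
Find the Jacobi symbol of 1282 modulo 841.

1

Reduce the numerator: 1282 ≡ 441 (mod 841), so (1282|841) = (441|841).
441 ≡ 1 (mod 4), so quadratic reciprocity gives (441|841) = (841|441). Reduce: 841 ≡ 400 (mod 441). Now have (400|441).
Factor out 2: 400 = 2^4·25. Since 441 ≡ 1 (mod 8), (2|441) = +1, and (2|441)^4 = +1. Now have (25|441).
25 ≡ 1 (mod 4), so quadratic reciprocity gives (25|441) = (441|25). Reduce: 441 ≡ 16 (mod 25). Now have (16|25).
Factor out 2: 16 = 2^4. Since 25 ≡ 1 (mod 8), (2|25) = +1, and (2|25)^4 = +1. Now have (1|25).
(1|25) = 1. Collecting the sign factors: 1.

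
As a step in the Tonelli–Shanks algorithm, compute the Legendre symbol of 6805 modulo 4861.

(6805 / 4861)
  = (1944 / 4861)    [6805 ≡ 1944 mod 4861]
  = -(243 / 4861)    [4861 ≡ 5 mod 8 ⇒ (2 / 4861)^3 = -1]
  = -(4861 / 243)    [QR: 4861 ≡ 1 mod 4, sign kept]
  = -(1 / 243)    [4861 ≡ 1 mod 243]
  = -1    [(1 / 243) = 1]

-1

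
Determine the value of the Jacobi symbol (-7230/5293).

1

(-7230/5293)
  = (3356/5293)    [-7230 ≡ 3356 mod 5293]
  = (839/5293)    [5293 ≡ 5 mod 8 ⇒ (2/5293)^2 = +1]
  = (5293/839)    [QR: 5293 ≡ 1 mod 4, sign kept]
  = (259/839)    [5293 ≡ 259 mod 839]
  = -(839/259)    [QR: both ≡ 3 mod 4, sign flips]
  = -(62/259)    [839 ≡ 62 mod 259]
  = (31/259)    [259 ≡ 3 mod 8 ⇒ (2/259) = -1]
  = -(259/31)    [QR: both ≡ 3 mod 4, sign flips]
  = -(11/31)    [259 ≡ 11 mod 31]
  = (31/11)    [QR: both ≡ 3 mod 4, sign flips]
  = (9/11)    [31 ≡ 9 mod 11]
  = (11/9)    [QR: 9 ≡ 1 mod 4, sign kept]
  = (2/9)    [11 ≡ 2 mod 9]
  = (1/9)    [9 ≡ 1 mod 8 ⇒ (2/9) = +1]
  = 1    [(1/9) = 1]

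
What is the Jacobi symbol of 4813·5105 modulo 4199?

1

By multiplicativity, (4813·5105/4199) = (4813/4199)·(5105/4199).
First factor (4813/4199):
(4813/4199)
  = (614/4199)    [4813 ≡ 614 mod 4199]
  = (307/4199)    [4199 ≡ 7 mod 8 ⇒ (2/4199) = +1]
  = -(4199/307)    [QR: both ≡ 3 mod 4, sign flips]
  = -(208/307)    [4199 ≡ 208 mod 307]
  = -(13/307)    [307 ≡ 3 mod 8 ⇒ (2/307)^4 = +1]
  = -(307/13)    [QR: 13 ≡ 1 mod 4, sign kept]
  = -(8/13)    [307 ≡ 8 mod 13]
  = (1/13)    [13 ≡ 5 mod 8 ⇒ (2/13)^3 = -1]
  = 1    [(1/13) = 1]
Second factor (5105/4199):
(5105/4199)
  = (906/4199)    [5105 ≡ 906 mod 4199]
  = (453/4199)    [4199 ≡ 7 mod 8 ⇒ (2/4199) = +1]
  = (4199/453)    [QR: 453 ≡ 1 mod 4, sign kept]
  = (122/453)    [4199 ≡ 122 mod 453]
  = -(61/453)    [453 ≡ 5 mod 8 ⇒ (2/453) = -1]
  = -(453/61)    [QR: 61 ≡ 1 mod 4, sign kept]
  = -(26/61)    [453 ≡ 26 mod 61]
  = (13/61)    [61 ≡ 5 mod 8 ⇒ (2/61) = -1]
  = (61/13)    [QR: 13 ≡ 1 mod 4, sign kept]
  = (9/13)    [61 ≡ 9 mod 13]
  = (13/9)    [QR: 9 ≡ 1 mod 4, sign kept]
  = (4/9)    [13 ≡ 4 mod 9]
  = (1/9)    [9 ≡ 1 mod 8 ⇒ (2/9)^2 = +1]
  = 1    [(1/9) = 1]
Product: (1)·(1) = 1.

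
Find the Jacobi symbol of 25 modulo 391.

25 ≡ 1 (mod 4), so quadratic reciprocity gives (25/391) = (391/25). Reduce: 391 ≡ 16 (mod 25). Now have (16/25).
Factor out 2: 16 = 2^4. Since 25 ≡ 1 (mod 8), (2/25) = +1, and (2/25)^4 = +1. Now have (1/25).
(1/25) = 1. Collecting the sign factors: 1.

1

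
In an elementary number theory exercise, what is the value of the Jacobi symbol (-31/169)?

Reduce the numerator: -31 ≡ 138 (mod 169), so (-31/169) = (138/169).
Factor out 2: 138 = 2·69. Since 169 ≡ 1 (mod 8), (2/169) = +1. Now have (69/169).
69 ≡ 1 (mod 4), so quadratic reciprocity gives (69/169) = (169/69). Reduce: 169 ≡ 31 (mod 69). Now have (31/69).
69 ≡ 1 (mod 4), so quadratic reciprocity gives (31/69) = (69/31). Reduce: 69 ≡ 7 (mod 31). Now have (7/31).
Both 7 ≡ 3 and 31 ≡ 3 (mod 4), so reciprocity gives (7/31) = -(31/7). Reduce: 31 ≡ 3 (mod 7). Now have -(3/7).
Both 3 ≡ 3 and 7 ≡ 3 (mod 4), so reciprocity gives (3/7) = -(7/3). Reduce: 7 ≡ 1 (mod 3). Now have (1/3).
(1/3) = 1. Collecting the sign factors: 1.

1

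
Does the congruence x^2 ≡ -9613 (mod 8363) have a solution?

Pull out -1: (-9613/8363) = (-1/8363)·(9613/8363). Since 8363 ≡ 3 (mod 4), (-1/8363) = -1. Now have -(9613/8363).
Reduce the numerator: 9613 ≡ 1250 (mod 8363), so (9613/8363) = (1250/8363).
Factor out 2: 1250 = 2·625. Since 8363 ≡ 3 (mod 8), (2/8363) = -1. Now have (625/8363).
625 ≡ 1 (mod 4), so quadratic reciprocity gives (625/8363) = (8363/625). Reduce: 8363 ≡ 238 (mod 625). Now have (238/625).
Factor out 2: 238 = 2·119. Since 625 ≡ 1 (mod 8), (2/625) = +1. Now have (119/625).
625 ≡ 1 (mod 4), so quadratic reciprocity gives (119/625) = (625/119). Reduce: 625 ≡ 30 (mod 119). Now have (30/119).
Factor out 2: 30 = 2·15. Since 119 ≡ 7 (mod 8), (2/119) = +1. Now have (15/119).
Both 15 ≡ 3 and 119 ≡ 3 (mod 4), so reciprocity gives (15/119) = -(119/15). Reduce: 119 ≡ 14 (mod 15). Now have -(14/15).
Factor out 2: 14 = 2·7. Since 15 ≡ 7 (mod 8), (2/15) = +1. Now have -(7/15).
Both 7 ≡ 3 and 15 ≡ 3 (mod 4), so reciprocity gives (7/15) = -(15/7). Reduce: 15 ≡ 1 (mod 7). Now have (1/7).
(1/7) = 1. Collecting the sign factors: 1.
(-9613/8363) = 1, and 8363 is prime, so -9613 is a quadratic residue mod 8363.

yes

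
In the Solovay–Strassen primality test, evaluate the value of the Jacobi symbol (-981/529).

(-981/529)
  = (77/529)    [-981 ≡ 77 mod 529]
  = (529/77)    [QR: 77 ≡ 1 mod 4, sign kept]
  = (67/77)    [529 ≡ 67 mod 77]
  = (77/67)    [QR: 77 ≡ 1 mod 4, sign kept]
  = (10/67)    [77 ≡ 10 mod 67]
  = -(5/67)    [67 ≡ 3 mod 8 ⇒ (2/67) = -1]
  = -(67/5)    [QR: 5 ≡ 1 mod 4, sign kept]
  = -(2/5)    [67 ≡ 2 mod 5]
  = (1/5)    [5 ≡ 5 mod 8 ⇒ (2/5) = -1]
  = 1    [(1/5) = 1]

1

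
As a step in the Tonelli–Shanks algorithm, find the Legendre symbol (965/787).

(965/787)
  = (178/787)    [965 ≡ 178 mod 787]
  = -(89/787)    [787 ≡ 3 mod 8 ⇒ (2/787) = -1]
  = -(787/89)    [QR: 89 ≡ 1 mod 4, sign kept]
  = -(75/89)    [787 ≡ 75 mod 89]
  = -(89/75)    [QR: 89 ≡ 1 mod 4, sign kept]
  = -(14/75)    [89 ≡ 14 mod 75]
  = (7/75)    [75 ≡ 3 mod 8 ⇒ (2/75) = -1]
  = -(75/7)    [QR: both ≡ 3 mod 4, sign flips]
  = -(5/7)    [75 ≡ 5 mod 7]
  = -(7/5)    [QR: 5 ≡ 1 mod 4, sign kept]
  = -(2/5)    [7 ≡ 2 mod 5]
  = (1/5)    [5 ≡ 5 mod 8 ⇒ (2/5) = -1]
  = 1    [(1/5) = 1]

1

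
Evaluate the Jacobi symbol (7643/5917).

(7643/5917)
  = (1726/5917)    [7643 ≡ 1726 mod 5917]
  = -(863/5917)    [5917 ≡ 5 mod 8 ⇒ (2/5917) = -1]
  = -(5917/863)    [QR: 5917 ≡ 1 mod 4, sign kept]
  = -(739/863)    [5917 ≡ 739 mod 863]
  = (863/739)    [QR: both ≡ 3 mod 4, sign flips]
  = (124/739)    [863 ≡ 124 mod 739]
  = (31/739)    [739 ≡ 3 mod 8 ⇒ (2/739)^2 = +1]
  = -(739/31)    [QR: both ≡ 3 mod 4, sign flips]
  = -(26/31)    [739 ≡ 26 mod 31]
  = -(13/31)    [31 ≡ 7 mod 8 ⇒ (2/31) = +1]
  = -(31/13)    [QR: 13 ≡ 1 mod 4, sign kept]
  = -(5/13)    [31 ≡ 5 mod 13]
  = -(13/5)    [QR: 5 ≡ 1 mod 4, sign kept]
  = -(3/5)    [13 ≡ 3 mod 5]
  = -(5/3)    [QR: 5 ≡ 1 mod 4, sign kept]
  = -(2/3)    [5 ≡ 2 mod 3]
  = (1/3)    [3 ≡ 3 mod 8 ⇒ (2/3) = -1]
  = 1    [(1/3) = 1]

1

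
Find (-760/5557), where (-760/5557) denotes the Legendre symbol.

1

Reduce the numerator: -760 ≡ 4797 (mod 5557), so (-760/5557) = (4797/5557).
4797 ≡ 1 (mod 4), so quadratic reciprocity gives (4797/5557) = (5557/4797). Reduce: 5557 ≡ 760 (mod 4797). Now have (760/4797).
Factor out 2: 760 = 2^3·95. Since 4797 ≡ 5 (mod 8), (2/4797) = -1, and (2/4797)^3 = -1. Now have -(95/4797).
4797 ≡ 1 (mod 4), so quadratic reciprocity gives (95/4797) = (4797/95). Reduce: 4797 ≡ 47 (mod 95). Now have -(47/95).
Both 47 ≡ 3 and 95 ≡ 3 (mod 4), so reciprocity gives (47/95) = -(95/47). Reduce: 95 ≡ 1 (mod 47). Now have (1/47).
(1/47) = 1. Collecting the sign factors: 1.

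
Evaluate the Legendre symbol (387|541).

(387|541)
  = (541|387)    [QR: 541 ≡ 1 mod 4, sign kept]
  = (154|387)    [541 ≡ 154 mod 387]
  = -(77|387)    [387 ≡ 3 mod 8 ⇒ (2|387) = -1]
  = -(387|77)    [QR: 77 ≡ 1 mod 4, sign kept]
  = -(2|77)    [387 ≡ 2 mod 77]
  = (1|77)    [77 ≡ 5 mod 8 ⇒ (2|77) = -1]
  = 1    [(1|77) = 1]

1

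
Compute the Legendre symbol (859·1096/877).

By multiplicativity, (859·1096/877) = (859/877)·(1096/877).
First factor (859/877):
877 ≡ 1 (mod 4), so quadratic reciprocity gives (859/877) = (877/859). Reduce: 877 ≡ 18 (mod 859). Now have (18/859).
Factor out 2: 18 = 2·9. Since 859 ≡ 3 (mod 8), (2/859) = -1. Now have -(9/859).
9 ≡ 1 (mod 4), so quadratic reciprocity gives (9/859) = (859/9). Reduce: 859 ≡ 4 (mod 9). Now have -(4/9).
Factor out 2: 4 = 2^2. Since 9 ≡ 1 (mod 8), (2/9) = +1, and (2/9)^2 = +1. Now have -(1/9).
(1/9) = 1. Collecting the sign factors: -1.
Second factor (1096/877):
Reduce the numerator: 1096 ≡ 219 (mod 877), so (1096/877) = (219/877).
877 ≡ 1 (mod 4), so quadratic reciprocity gives (219/877) = (877/219). Reduce: 877 ≡ 1 (mod 219). Now have (1/219).
(1/219) = 1. Collecting the sign factors: 1.
Product: (-1)·(1) = -1.

-1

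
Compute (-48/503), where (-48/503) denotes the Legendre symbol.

-1

(-48/503)
  = (455/503)    [-48 ≡ 455 mod 503]
  = -(503/455)    [QR: both ≡ 3 mod 4, sign flips]
  = -(48/455)    [503 ≡ 48 mod 455]
  = -(3/455)    [455 ≡ 7 mod 8 ⇒ (2/455)^4 = +1]
  = (455/3)    [QR: both ≡ 3 mod 4, sign flips]
  = (2/3)    [455 ≡ 2 mod 3]
  = -(1/3)    [3 ≡ 3 mod 8 ⇒ (2/3) = -1]
  = -1    [(1/3) = 1]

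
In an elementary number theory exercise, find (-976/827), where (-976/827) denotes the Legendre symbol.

-1

(-976/827)
  = (678/827)    [-976 ≡ 678 mod 827]
  = -(339/827)    [827 ≡ 3 mod 8 ⇒ (2/827) = -1]
  = (827/339)    [QR: both ≡ 3 mod 4, sign flips]
  = (149/339)    [827 ≡ 149 mod 339]
  = (339/149)    [QR: 149 ≡ 1 mod 4, sign kept]
  = (41/149)    [339 ≡ 41 mod 149]
  = (149/41)    [QR: 41 ≡ 1 mod 4, sign kept]
  = (26/41)    [149 ≡ 26 mod 41]
  = (13/41)    [41 ≡ 1 mod 8 ⇒ (2/41) = +1]
  = (41/13)    [QR: 13 ≡ 1 mod 4, sign kept]
  = (2/13)    [41 ≡ 2 mod 13]
  = -(1/13)    [13 ≡ 5 mod 8 ⇒ (2/13) = -1]
  = -1    [(1/13) = 1]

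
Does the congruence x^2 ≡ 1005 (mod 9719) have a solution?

(1005/9719)
  = (9719/1005)    [QR: 1005 ≡ 1 mod 4, sign kept]
  = (674/1005)    [9719 ≡ 674 mod 1005]
  = -(337/1005)    [1005 ≡ 5 mod 8 ⇒ (2/1005) = -1]
  = -(1005/337)    [QR: 337 ≡ 1 mod 4, sign kept]
  = -(331/337)    [1005 ≡ 331 mod 337]
  = -(337/331)    [QR: 337 ≡ 1 mod 4, sign kept]
  = -(6/331)    [337 ≡ 6 mod 331]
  = (3/331)    [331 ≡ 3 mod 8 ⇒ (2/331) = -1]
  = -(331/3)    [QR: both ≡ 3 mod 4, sign flips]
  = -(1/3)    [331 ≡ 1 mod 3]
  = -1    [(1/3) = 1]
The Legendre symbol is -1, so x^2 ≡ 1005 (mod 9719) has no solution.

no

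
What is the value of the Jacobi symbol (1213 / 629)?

Reduce the numerator: 1213 ≡ 584 (mod 629), so (1213 / 629) = (584 / 629).
Factor out 2: 584 = 2^3·73. Since 629 ≡ 5 (mod 8), (2 / 629) = -1, and (2 / 629)^3 = -1. Now have -(73 / 629).
73 ≡ 1 (mod 4), so quadratic reciprocity gives (73 / 629) = (629 / 73). Reduce: 629 ≡ 45 (mod 73). Now have -(45 / 73).
45 ≡ 1 (mod 4), so quadratic reciprocity gives (45 / 73) = (73 / 45). Reduce: 73 ≡ 28 (mod 45). Now have -(28 / 45).
Factor out 2: 28 = 2^2·7. Since 45 ≡ 5 (mod 8), (2 / 45) = -1, and (2 / 45)^2 = +1. Now have -(7 / 45).
45 ≡ 1 (mod 4), so quadratic reciprocity gives (7 / 45) = (45 / 7). Reduce: 45 ≡ 3 (mod 7). Now have -(3 / 7).
Both 3 ≡ 3 and 7 ≡ 3 (mod 4), so reciprocity gives (3 / 7) = -(7 / 3). Reduce: 7 ≡ 1 (mod 3). Now have (1 / 3).
(1 / 3) = 1. Collecting the sign factors: 1.

1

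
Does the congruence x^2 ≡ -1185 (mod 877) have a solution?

no

Pull out -1: (-1185/877) = (-1/877)·(1185/877). Since 877 ≡ 1 (mod 4), (-1/877) = +1. Now have (1185/877).
Reduce the numerator: 1185 ≡ 308 (mod 877), so (1185/877) = (308/877).
Factor out 2: 308 = 2^2·77. Since 877 ≡ 5 (mod 8), (2/877) = -1, and (2/877)^2 = +1. Now have (77/877).
77 ≡ 1 (mod 4), so quadratic reciprocity gives (77/877) = (877/77). Reduce: 877 ≡ 30 (mod 77). Now have (30/77).
Factor out 2: 30 = 2·15. Since 77 ≡ 5 (mod 8), (2/77) = -1. Now have -(15/77).
77 ≡ 1 (mod 4), so quadratic reciprocity gives (15/77) = (77/15). Reduce: 77 ≡ 2 (mod 15). Now have -(2/15).
Factor out 2: 2 = 2. Since 15 ≡ 7 (mod 8), (2/15) = +1. Now have -(1/15).
(1/15) = 1. Collecting the sign factors: -1.
The Legendre symbol is -1, so x^2 ≡ -1185 (mod 877) has no solution.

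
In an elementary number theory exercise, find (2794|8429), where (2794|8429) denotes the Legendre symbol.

(2794|8429)
  = -(1397|8429)    [8429 ≡ 5 mod 8 ⇒ (2|8429) = -1]
  = -(8429|1397)    [QR: 1397 ≡ 1 mod 4, sign kept]
  = -(47|1397)    [8429 ≡ 47 mod 1397]
  = -(1397|47)    [QR: 1397 ≡ 1 mod 4, sign kept]
  = -(34|47)    [1397 ≡ 34 mod 47]
  = -(17|47)    [47 ≡ 7 mod 8 ⇒ (2|47) = +1]
  = -(47|17)    [QR: 17 ≡ 1 mod 4, sign kept]
  = -(13|17)    [47 ≡ 13 mod 17]
  = -(17|13)    [QR: 13 ≡ 1 mod 4, sign kept]
  = -(4|13)    [17 ≡ 4 mod 13]
  = -(1|13)    [13 ≡ 5 mod 8 ⇒ (2|13)^2 = +1]
  = -1    [(1|13) = 1]

-1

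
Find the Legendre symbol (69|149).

1

69 ≡ 1 (mod 4), so quadratic reciprocity gives (69|149) = (149|69). Reduce: 149 ≡ 11 (mod 69). Now have (11|69).
69 ≡ 1 (mod 4), so quadratic reciprocity gives (11|69) = (69|11). Reduce: 69 ≡ 3 (mod 11). Now have (3|11).
Both 3 ≡ 3 and 11 ≡ 3 (mod 4), so reciprocity gives (3|11) = -(11|3). Reduce: 11 ≡ 2 (mod 3). Now have -(2|3).
Factor out 2: 2 = 2. Since 3 ≡ 3 (mod 8), (2|3) = -1. Now have (1|3).
(1|3) = 1. Collecting the sign factors: 1.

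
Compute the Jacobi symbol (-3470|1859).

-1

(-3470|1859)
  = (248|1859)    [-3470 ≡ 248 mod 1859]
  = -(31|1859)    [1859 ≡ 3 mod 8 ⇒ (2|1859)^3 = -1]
  = (1859|31)    [QR: both ≡ 3 mod 4, sign flips]
  = (30|31)    [1859 ≡ 30 mod 31]
  = (15|31)    [31 ≡ 7 mod 8 ⇒ (2|31) = +1]
  = -(31|15)    [QR: both ≡ 3 mod 4, sign flips]
  = -(1|15)    [31 ≡ 1 mod 15]
  = -1    [(1|15) = 1]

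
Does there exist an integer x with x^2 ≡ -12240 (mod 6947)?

(-12240/6947)
  = (1654/6947)    [-12240 ≡ 1654 mod 6947]
  = -(827/6947)    [6947 ≡ 3 mod 8 ⇒ (2/6947) = -1]
  = (6947/827)    [QR: both ≡ 3 mod 4, sign flips]
  = (331/827)    [6947 ≡ 331 mod 827]
  = -(827/331)    [QR: both ≡ 3 mod 4, sign flips]
  = -(165/331)    [827 ≡ 165 mod 331]
  = -(331/165)    [QR: 165 ≡ 1 mod 4, sign kept]
  = -(1/165)    [331 ≡ 1 mod 165]
  = -1    [(1/165) = 1]
The Legendre symbol is -1, so x^2 ≡ -12240 (mod 6947) has no solution.

no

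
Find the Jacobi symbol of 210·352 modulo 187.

By multiplicativity, (210·352 / 187) = (210 / 187)·(352 / 187).
First factor (210 / 187):
(210 / 187)
  = (23 / 187)    [210 ≡ 23 mod 187]
  = -(187 / 23)    [QR: both ≡ 3 mod 4, sign flips]
  = -(3 / 23)    [187 ≡ 3 mod 23]
  = (23 / 3)    [QR: both ≡ 3 mod 4, sign flips]
  = (2 / 3)    [23 ≡ 2 mod 3]
  = -(1 / 3)    [3 ≡ 3 mod 8 ⇒ (2 / 3) = -1]
  = -1    [(1 / 3) = 1]
Second factor (352 / 187):
(352 / 187)
  = (165 / 187)    [352 ≡ 165 mod 187]
  = (187 / 165)    [QR: 165 ≡ 1 mod 4, sign kept]
  = (22 / 165)    [187 ≡ 22 mod 165]
  = -(11 / 165)    [165 ≡ 5 mod 8 ⇒ (2 / 165) = -1]
  = -(165 / 11)    [QR: 165 ≡ 1 mod 4, sign kept]
  = -(0 / 11)    [165 ≡ 0 mod 11]
  = 0    [numerator 0, gcd > 1]
Product: (-1)·(0) = 0.

0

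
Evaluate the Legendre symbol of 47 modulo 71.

-1

Both 47 ≡ 3 and 71 ≡ 3 (mod 4), so reciprocity gives (47/71) = -(71/47). Reduce: 71 ≡ 24 (mod 47). Now have -(24/47).
Factor out 2: 24 = 2^3·3. Since 47 ≡ 7 (mod 8), (2/47) = +1, and (2/47)^3 = +1. Now have -(3/47).
Both 3 ≡ 3 and 47 ≡ 3 (mod 4), so reciprocity gives (3/47) = -(47/3). Reduce: 47 ≡ 2 (mod 3). Now have (2/3).
Factor out 2: 2 = 2. Since 3 ≡ 3 (mod 8), (2/3) = -1. Now have -(1/3).
(1/3) = 1. Collecting the sign factors: -1.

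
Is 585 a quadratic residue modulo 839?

(585/839)
  = (839/585)    [QR: 585 ≡ 1 mod 4, sign kept]
  = (254/585)    [839 ≡ 254 mod 585]
  = (127/585)    [585 ≡ 1 mod 8 ⇒ (2/585) = +1]
  = (585/127)    [QR: 585 ≡ 1 mod 4, sign kept]
  = (77/127)    [585 ≡ 77 mod 127]
  = (127/77)    [QR: 77 ≡ 1 mod 4, sign kept]
  = (50/77)    [127 ≡ 50 mod 77]
  = -(25/77)    [77 ≡ 5 mod 8 ⇒ (2/77) = -1]
  = -(77/25)    [QR: 25 ≡ 1 mod 4, sign kept]
  = -(2/25)    [77 ≡ 2 mod 25]
  = -(1/25)    [25 ≡ 1 mod 8 ⇒ (2/25) = +1]
  = -1    [(1/25) = 1]
The Legendre symbol is -1, so x^2 ≡ 585 (mod 839) has no solution.

no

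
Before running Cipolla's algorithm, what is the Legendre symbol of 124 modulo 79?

1

(124 / 79)
  = (45 / 79)    [124 ≡ 45 mod 79]
  = (79 / 45)    [QR: 45 ≡ 1 mod 4, sign kept]
  = (34 / 45)    [79 ≡ 34 mod 45]
  = -(17 / 45)    [45 ≡ 5 mod 8 ⇒ (2 / 45) = -1]
  = -(45 / 17)    [QR: 17 ≡ 1 mod 4, sign kept]
  = -(11 / 17)    [45 ≡ 11 mod 17]
  = -(17 / 11)    [QR: 17 ≡ 1 mod 4, sign kept]
  = -(6 / 11)    [17 ≡ 6 mod 11]
  = (3 / 11)    [11 ≡ 3 mod 8 ⇒ (2 / 11) = -1]
  = -(11 / 3)    [QR: both ≡ 3 mod 4, sign flips]
  = -(2 / 3)    [11 ≡ 2 mod 3]
  = (1 / 3)    [3 ≡ 3 mod 8 ⇒ (2 / 3) = -1]
  = 1    [(1 / 3) = 1]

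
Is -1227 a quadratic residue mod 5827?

yes

Reduce the numerator: -1227 ≡ 4600 (mod 5827), so (-1227/5827) = (4600/5827).
Factor out 2: 4600 = 2^3·575. Since 5827 ≡ 3 (mod 8), (2/5827) = -1, and (2/5827)^3 = -1. Now have -(575/5827).
Both 575 ≡ 3 and 5827 ≡ 3 (mod 4), so reciprocity gives (575/5827) = -(5827/575). Reduce: 5827 ≡ 77 (mod 575). Now have (77/575).
77 ≡ 1 (mod 4), so quadratic reciprocity gives (77/575) = (575/77). Reduce: 575 ≡ 36 (mod 77). Now have (36/77).
Factor out 2: 36 = 2^2·9. Since 77 ≡ 5 (mod 8), (2/77) = -1, and (2/77)^2 = +1. Now have (9/77).
9 ≡ 1 (mod 4), so quadratic reciprocity gives (9/77) = (77/9). Reduce: 77 ≡ 5 (mod 9). Now have (5/9).
5 ≡ 1 (mod 4), so quadratic reciprocity gives (5/9) = (9/5). Reduce: 9 ≡ 4 (mod 5). Now have (4/5).
Factor out 2: 4 = 2^2. Since 5 ≡ 5 (mod 8), (2/5) = -1, and (2/5)^2 = +1. Now have (1/5).
(1/5) = 1. Collecting the sign factors: 1.
The Legendre symbol is 1, so x^2 ≡ -1227 (mod 5827) has solution.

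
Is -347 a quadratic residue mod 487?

yes

(-347/487)
  = (140/487)    [-347 ≡ 140 mod 487]
  = (35/487)    [487 ≡ 7 mod 8 ⇒ (2/487)^2 = +1]
  = -(487/35)    [QR: both ≡ 3 mod 4, sign flips]
  = -(32/35)    [487 ≡ 32 mod 35]
  = (1/35)    [35 ≡ 3 mod 8 ⇒ (2/35)^5 = -1]
  = 1    [(1/35) = 1]
The Legendre symbol is 1, so x^2 ≡ -347 (mod 487) has solution.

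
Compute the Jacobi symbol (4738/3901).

Reduce the numerator: 4738 ≡ 837 (mod 3901), so (4738/3901) = (837/3901).
837 ≡ 1 (mod 4), so quadratic reciprocity gives (837/3901) = (3901/837). Reduce: 3901 ≡ 553 (mod 837). Now have (553/837).
553 ≡ 1 (mod 4), so quadratic reciprocity gives (553/837) = (837/553). Reduce: 837 ≡ 284 (mod 553). Now have (284/553).
Factor out 2: 284 = 2^2·71. Since 553 ≡ 1 (mod 8), (2/553) = +1, and (2/553)^2 = +1. Now have (71/553).
553 ≡ 1 (mod 4), so quadratic reciprocity gives (71/553) = (553/71). Reduce: 553 ≡ 56 (mod 71). Now have (56/71).
Factor out 2: 56 = 2^3·7. Since 71 ≡ 7 (mod 8), (2/71) = +1, and (2/71)^3 = +1. Now have (7/71).
Both 7 ≡ 3 and 71 ≡ 3 (mod 4), so reciprocity gives (7/71) = -(71/7). Reduce: 71 ≡ 1 (mod 7). Now have -(1/7).
(1/7) = 1. Collecting the sign factors: -1.

-1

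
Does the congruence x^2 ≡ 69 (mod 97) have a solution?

no

(69|97)
  = (97|69)    [QR: 69 ≡ 1 mod 4, sign kept]
  = (28|69)    [97 ≡ 28 mod 69]
  = (7|69)    [69 ≡ 5 mod 8 ⇒ (2|69)^2 = +1]
  = (69|7)    [QR: 69 ≡ 1 mod 4, sign kept]
  = (6|7)    [69 ≡ 6 mod 7]
  = (3|7)    [7 ≡ 7 mod 8 ⇒ (2|7) = +1]
  = -(7|3)    [QR: both ≡ 3 mod 4, sign flips]
  = -(1|3)    [7 ≡ 1 mod 3]
  = -1    [(1|3) = 1]
(69|97) = -1, and 97 is prime, so 69 is not a quadratic residue mod 97.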